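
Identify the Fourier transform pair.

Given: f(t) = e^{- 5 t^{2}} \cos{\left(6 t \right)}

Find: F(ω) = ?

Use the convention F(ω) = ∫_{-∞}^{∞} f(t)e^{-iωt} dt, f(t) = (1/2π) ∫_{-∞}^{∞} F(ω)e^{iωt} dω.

F(ω) = \frac{\sqrt{5} \sqrt{\pi} \left(e^{\frac{6 \omega}{5}} + 1\right) e^{- \frac{\omega^{2}}{20} - \frac{3 \omega}{5} - \frac{9}{5}}}{10}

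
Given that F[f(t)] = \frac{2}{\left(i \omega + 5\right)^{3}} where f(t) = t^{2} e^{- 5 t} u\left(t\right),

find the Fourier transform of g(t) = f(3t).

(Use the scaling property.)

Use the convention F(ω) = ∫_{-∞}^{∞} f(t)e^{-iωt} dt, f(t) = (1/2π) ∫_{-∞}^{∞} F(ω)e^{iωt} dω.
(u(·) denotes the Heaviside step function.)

F[g](ω) = \frac{18}{\left(i \omega + 15\right)^{3}}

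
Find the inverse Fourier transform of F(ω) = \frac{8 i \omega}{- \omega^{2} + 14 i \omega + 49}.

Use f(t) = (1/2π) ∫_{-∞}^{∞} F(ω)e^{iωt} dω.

f(t) = 8 \left(1 - 7 t\right) e^{- 7 t} u\left(t\right)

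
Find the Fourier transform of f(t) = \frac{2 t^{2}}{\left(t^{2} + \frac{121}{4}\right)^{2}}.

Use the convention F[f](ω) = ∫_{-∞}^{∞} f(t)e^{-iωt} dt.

F(ω) = \frac{\pi \left(2 - 11 \left|{\omega}\right|\right) e^{- \frac{11 \left|{\omega}\right|}{2}}}{11}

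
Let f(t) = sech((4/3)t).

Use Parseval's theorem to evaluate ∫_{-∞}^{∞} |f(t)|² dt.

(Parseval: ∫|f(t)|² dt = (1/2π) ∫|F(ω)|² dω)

∫|f(t)|² dt = \frac{3}{2}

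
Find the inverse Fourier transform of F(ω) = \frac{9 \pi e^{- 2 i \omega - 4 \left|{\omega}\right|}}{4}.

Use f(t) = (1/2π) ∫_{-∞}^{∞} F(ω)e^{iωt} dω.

f(t) = \frac{9}{\left(t - 2\right)^{2} + 16}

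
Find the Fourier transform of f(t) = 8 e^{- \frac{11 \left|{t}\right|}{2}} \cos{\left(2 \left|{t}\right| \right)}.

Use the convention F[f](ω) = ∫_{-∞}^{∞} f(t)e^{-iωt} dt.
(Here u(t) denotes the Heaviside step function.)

F(ω) = \frac{352 \left(4 \omega^{2} + 137\right)}{16 \omega^{4} + 840 \omega^{2} + 18769}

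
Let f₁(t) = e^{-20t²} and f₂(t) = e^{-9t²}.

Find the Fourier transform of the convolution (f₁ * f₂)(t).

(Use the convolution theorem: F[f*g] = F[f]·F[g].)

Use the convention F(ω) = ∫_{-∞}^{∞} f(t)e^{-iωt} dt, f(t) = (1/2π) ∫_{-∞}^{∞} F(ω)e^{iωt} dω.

F[f₁*f₂](ω) = \frac{\sqrt{5} \pi e^{- \frac{29 \omega^{2}}{720}}}{30}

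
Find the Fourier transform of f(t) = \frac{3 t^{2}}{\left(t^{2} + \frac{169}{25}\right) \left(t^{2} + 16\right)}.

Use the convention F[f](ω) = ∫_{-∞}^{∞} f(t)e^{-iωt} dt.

F(ω) = \frac{100 \pi e^{- 4 \left|{\omega}\right|}}{77} - \frac{65 \pi e^{- \frac{13 \left|{\omega}\right|}{5}}}{77}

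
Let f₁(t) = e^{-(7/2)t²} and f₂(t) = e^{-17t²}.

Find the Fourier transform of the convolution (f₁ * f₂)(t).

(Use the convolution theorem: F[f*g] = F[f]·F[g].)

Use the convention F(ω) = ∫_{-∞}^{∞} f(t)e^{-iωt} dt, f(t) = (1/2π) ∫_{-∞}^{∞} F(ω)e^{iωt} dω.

F[f₁*f₂](ω) = \frac{\sqrt{238} \pi e^{- \frac{41 \omega^{2}}{476}}}{119}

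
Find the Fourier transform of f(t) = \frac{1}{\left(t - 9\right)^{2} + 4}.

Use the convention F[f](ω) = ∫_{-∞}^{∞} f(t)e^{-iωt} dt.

F(ω) = \frac{\pi e^{- 9 i \omega - 2 \left|{\omega}\right|}}{2}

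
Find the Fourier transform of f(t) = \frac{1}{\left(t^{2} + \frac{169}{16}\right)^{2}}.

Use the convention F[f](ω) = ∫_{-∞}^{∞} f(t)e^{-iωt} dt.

F(ω) = \frac{8 \pi \left(13 \left|{\omega}\right| + 4\right) e^{- \frac{13 \left|{\omega}\right|}{4}}}{2197}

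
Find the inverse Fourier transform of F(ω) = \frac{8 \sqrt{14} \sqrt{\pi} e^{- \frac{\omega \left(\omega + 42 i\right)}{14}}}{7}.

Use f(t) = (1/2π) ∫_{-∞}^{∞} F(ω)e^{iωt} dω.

f(t) = 8 e^{- \frac{7 \left(t - 3\right)^{2}}{2}}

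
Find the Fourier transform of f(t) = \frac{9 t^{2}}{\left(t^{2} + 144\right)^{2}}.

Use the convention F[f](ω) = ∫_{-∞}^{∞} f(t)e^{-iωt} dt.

F(ω) = \frac{3 \pi \left(1 - 12 \left|{\omega}\right|\right) e^{- 12 \left|{\omega}\right|}}{8}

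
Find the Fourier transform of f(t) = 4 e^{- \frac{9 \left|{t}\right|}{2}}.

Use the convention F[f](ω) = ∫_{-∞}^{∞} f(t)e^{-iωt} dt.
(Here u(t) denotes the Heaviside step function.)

F(ω) = \frac{144}{4 \omega^{2} + 81}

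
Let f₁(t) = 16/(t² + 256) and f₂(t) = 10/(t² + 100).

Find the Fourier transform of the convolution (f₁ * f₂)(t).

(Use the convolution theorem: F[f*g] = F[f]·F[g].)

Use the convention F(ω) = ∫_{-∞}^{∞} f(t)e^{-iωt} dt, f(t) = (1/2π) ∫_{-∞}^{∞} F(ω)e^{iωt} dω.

F[f₁*f₂](ω) = \pi^{2} e^{- 26 \left|{\omega}\right|}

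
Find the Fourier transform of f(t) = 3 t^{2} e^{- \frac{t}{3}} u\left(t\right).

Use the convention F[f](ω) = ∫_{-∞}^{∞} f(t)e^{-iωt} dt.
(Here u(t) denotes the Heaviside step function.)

F(ω) = \frac{162}{\left(3 i \omega + 1\right)^{3}}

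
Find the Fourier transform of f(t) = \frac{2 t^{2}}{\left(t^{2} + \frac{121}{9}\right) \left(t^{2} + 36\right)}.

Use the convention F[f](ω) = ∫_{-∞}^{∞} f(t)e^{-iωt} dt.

F(ω) = \frac{108 \pi e^{- 6 \left|{\omega}\right|}}{203} - \frac{66 \pi e^{- \frac{11 \left|{\omega}\right|}{3}}}{203}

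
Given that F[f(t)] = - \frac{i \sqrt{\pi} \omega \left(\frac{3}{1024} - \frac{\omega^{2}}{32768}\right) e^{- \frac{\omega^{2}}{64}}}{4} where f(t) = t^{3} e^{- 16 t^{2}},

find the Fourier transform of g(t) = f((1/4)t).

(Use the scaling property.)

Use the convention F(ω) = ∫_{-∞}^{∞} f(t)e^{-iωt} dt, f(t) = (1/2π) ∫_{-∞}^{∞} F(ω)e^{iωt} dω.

F[g](ω) = \frac{i \sqrt{\pi} \omega \left(\omega^{2} - 6\right) e^{- \frac{\omega^{2}}{4}}}{512}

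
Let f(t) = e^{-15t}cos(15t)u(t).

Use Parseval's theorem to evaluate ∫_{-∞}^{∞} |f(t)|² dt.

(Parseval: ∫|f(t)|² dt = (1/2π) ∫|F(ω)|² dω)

∫|f(t)|² dt = \frac{1}{40}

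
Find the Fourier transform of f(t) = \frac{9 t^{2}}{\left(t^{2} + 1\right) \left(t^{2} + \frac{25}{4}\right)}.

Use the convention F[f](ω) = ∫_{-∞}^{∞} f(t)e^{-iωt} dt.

F(ω) = - \frac{12 \pi e^{- \left|{\omega}\right|}}{7} + \frac{30 \pi e^{- \frac{5 \left|{\omega}\right|}{2}}}{7}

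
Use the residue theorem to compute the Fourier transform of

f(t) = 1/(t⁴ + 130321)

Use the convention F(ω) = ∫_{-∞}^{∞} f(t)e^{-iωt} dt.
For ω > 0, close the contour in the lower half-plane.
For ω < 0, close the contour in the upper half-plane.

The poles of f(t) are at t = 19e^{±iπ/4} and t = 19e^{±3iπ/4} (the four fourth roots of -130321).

Let g(z) = f(z)e^{-iωz}; for large |z| the factor e^{-iωz} decays in the lower half-plane when ω > 0 and in the upper half-plane when ω < 0.

Case ω > 0 (lower half-plane, clockwise contour ⇒ F(ω) = -2πi·ΣRes):
  Res_{z = - \frac{19 \sqrt{2}}{2} - \frac{19 \sqrt{2} i}{2}} g(z) = \frac{\sqrt{2} i \left(1 - i\right) e^{\frac{19 \sqrt{2} \omega \left(-1 + i\right)}{2}}}{54872}
  Res_{z = \frac{19 \sqrt{2}}{2} - \frac{19 \sqrt{2} i}{2}} g(z) = \frac{\sqrt{2} i \left(1 + i\right) e^{- \frac{19 \sqrt{2} \omega \left(1 + i\right)}{2}}}{54872}
  F(ω) = -2πi·ΣRes = \frac{\sqrt{2} \pi \left(1 - i\right) \left(e^{19 \sqrt{2} i \omega} + i\right) e^{- \frac{19 \sqrt{2} \omega \left(1 + i\right)}{2}}}{27436} = \frac{\pi e^{- \frac{19 \sqrt{2} \omega}{2}} \sin{\left(\frac{19 \sqrt{2} \omega}{2} + \frac{\pi}{4} \right)}}{6859}

Case ω < 0 (upper half-plane, counterclockwise contour ⇒ F(ω) = +2πi·ΣRes):
  Res_{z = \frac{19 \sqrt{2}}{2} + \frac{19 \sqrt{2} i}{2}} g(z) = \frac{\sqrt{2} i \left(-1 + i\right) e^{\frac{19 \sqrt{2} \omega \left(1 - i\right)}{2}}}{54872}
  Res_{z = - \frac{19 \sqrt{2}}{2} + \frac{19 \sqrt{2} i}{2}} g(z) = \frac{\sqrt{2} \left(1 - i\right) e^{\frac{19 \sqrt{2} \omega \left(1 + i\right)}{2}}}{54872}
  F(ω) = 2πi·ΣRes = - \frac{\sqrt{2} i \pi \left(i \left(1 - i\right) e^{\frac{19 \sqrt{2} \omega \left(1 - i\right)}{2}} - \left(1 - i\right) e^{\frac{19 \sqrt{2} \omega \left(1 + i\right)}{2}}\right)}{27436} = \frac{\pi e^{\frac{19 \sqrt{2} \omega}{2}} \cos{\left(\frac{19 \sqrt{2} \omega}{2} + \frac{\pi}{4} \right)}}{6859}

Both cases combine into a single formula in |ω|:

F(ω) = \frac{\pi e^{- \frac{19 \sqrt{2} \left|{\omega}\right|}{2}} \sin{\left(\frac{19 \sqrt{2} \left|{\omega}\right|}{2} + \frac{\pi}{4} \right)}}{6859}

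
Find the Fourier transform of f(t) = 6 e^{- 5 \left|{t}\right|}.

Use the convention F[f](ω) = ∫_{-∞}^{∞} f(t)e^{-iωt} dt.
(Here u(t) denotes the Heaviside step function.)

F(ω) = \frac{60}{\omega^{2} + 25}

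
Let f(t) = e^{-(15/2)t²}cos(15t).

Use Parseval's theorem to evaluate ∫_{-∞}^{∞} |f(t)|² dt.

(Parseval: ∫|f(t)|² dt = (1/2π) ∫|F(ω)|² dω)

∫|f(t)|² dt = \frac{\sqrt{15} \sqrt{\pi} \left(1 + e^{15}\right)}{30 e^{15}}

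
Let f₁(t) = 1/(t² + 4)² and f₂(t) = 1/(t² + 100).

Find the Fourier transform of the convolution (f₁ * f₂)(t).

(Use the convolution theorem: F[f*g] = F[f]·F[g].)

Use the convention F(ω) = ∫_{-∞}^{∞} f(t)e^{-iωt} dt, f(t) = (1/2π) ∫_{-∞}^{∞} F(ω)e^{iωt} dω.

F[f₁*f₂](ω) = \frac{\pi^{2} \left(2 \left|{\omega}\right| + 1\right) e^{- 12 \left|{\omega}\right|}}{160}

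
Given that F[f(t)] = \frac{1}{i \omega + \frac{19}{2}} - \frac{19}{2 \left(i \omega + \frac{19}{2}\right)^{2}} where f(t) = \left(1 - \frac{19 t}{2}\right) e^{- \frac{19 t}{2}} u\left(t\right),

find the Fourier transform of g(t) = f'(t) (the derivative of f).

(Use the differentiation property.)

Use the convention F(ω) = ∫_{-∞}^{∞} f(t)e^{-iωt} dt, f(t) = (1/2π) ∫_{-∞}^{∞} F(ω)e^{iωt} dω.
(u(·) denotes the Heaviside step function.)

F[g](ω) = \frac{4 \omega^{2}}{4 \omega^{2} - 76 i \omega - 361}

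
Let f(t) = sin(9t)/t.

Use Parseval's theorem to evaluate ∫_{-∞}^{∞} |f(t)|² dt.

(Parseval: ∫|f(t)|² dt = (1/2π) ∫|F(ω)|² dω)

∫|f(t)|² dt = 9 \pi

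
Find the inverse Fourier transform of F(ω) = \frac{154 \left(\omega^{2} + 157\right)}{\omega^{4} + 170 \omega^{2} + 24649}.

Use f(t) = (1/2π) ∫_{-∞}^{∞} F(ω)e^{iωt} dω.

f(t) = 7 e^{- 11 \left|{t}\right|} \cos{\left(6 \left|{t}\right| \right)}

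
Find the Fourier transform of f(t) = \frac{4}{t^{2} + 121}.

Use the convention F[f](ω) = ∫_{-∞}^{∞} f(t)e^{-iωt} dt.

F(ω) = \frac{4 \pi e^{- 11 \left|{\omega}\right|}}{11}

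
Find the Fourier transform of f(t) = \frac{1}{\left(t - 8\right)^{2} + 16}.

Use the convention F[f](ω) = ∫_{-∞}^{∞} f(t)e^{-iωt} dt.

F(ω) = \frac{\pi e^{- 8 i \omega - 4 \left|{\omega}\right|}}{4}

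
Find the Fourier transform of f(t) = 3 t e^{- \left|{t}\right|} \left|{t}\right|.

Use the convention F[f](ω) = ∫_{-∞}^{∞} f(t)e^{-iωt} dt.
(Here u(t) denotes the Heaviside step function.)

F(ω) = \frac{12 i \omega \left(\omega^{2} - 3\right)}{\left(\omega^{2} + 1\right)^{3}}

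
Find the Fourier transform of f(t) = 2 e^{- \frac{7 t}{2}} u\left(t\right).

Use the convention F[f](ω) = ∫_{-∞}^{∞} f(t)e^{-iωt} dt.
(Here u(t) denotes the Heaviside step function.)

F(ω) = \frac{4}{2 i \omega + 7}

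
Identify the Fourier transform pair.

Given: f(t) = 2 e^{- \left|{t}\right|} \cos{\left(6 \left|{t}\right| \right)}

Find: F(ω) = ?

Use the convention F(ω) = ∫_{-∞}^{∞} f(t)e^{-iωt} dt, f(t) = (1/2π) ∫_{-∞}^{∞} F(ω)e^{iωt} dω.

F(ω) = \frac{4 \left(\omega^{2} + 37\right)}{\omega^{4} - 70 \omega^{2} + 1369}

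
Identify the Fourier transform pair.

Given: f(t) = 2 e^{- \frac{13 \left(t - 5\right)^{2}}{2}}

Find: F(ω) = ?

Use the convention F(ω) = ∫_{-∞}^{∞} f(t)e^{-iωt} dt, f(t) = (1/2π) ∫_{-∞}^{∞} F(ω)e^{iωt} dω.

F(ω) = \frac{2 \sqrt{26} \sqrt{\pi} e^{- \frac{\omega \left(\omega + 130 i\right)}{26}}}{13}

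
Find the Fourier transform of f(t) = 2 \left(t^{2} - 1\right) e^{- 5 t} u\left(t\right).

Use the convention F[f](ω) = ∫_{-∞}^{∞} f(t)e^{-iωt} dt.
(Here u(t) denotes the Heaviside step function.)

F(ω) = \frac{2 \left(2 i \omega - \left(i \omega + 5\right)^{3} + 10\right)}{\left(i \omega + 5\right)^{4}}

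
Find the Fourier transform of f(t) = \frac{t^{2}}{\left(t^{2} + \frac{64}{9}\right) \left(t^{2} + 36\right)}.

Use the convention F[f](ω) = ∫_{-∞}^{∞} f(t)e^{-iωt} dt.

F(ω) = \frac{27 \pi e^{- 6 \left|{\omega}\right|}}{130} - \frac{6 \pi e^{- \frac{8 \left|{\omega}\right|}{3}}}{65}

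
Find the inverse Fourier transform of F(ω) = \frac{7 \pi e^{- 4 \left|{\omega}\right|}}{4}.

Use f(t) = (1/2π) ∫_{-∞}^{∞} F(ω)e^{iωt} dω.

f(t) = \frac{7}{t^{2} + 16}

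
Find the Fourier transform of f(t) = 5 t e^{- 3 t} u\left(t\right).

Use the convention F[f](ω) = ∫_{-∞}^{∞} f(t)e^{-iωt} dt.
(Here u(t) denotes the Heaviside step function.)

F(ω) = \frac{5}{\left(i \omega + 3\right)^{2}}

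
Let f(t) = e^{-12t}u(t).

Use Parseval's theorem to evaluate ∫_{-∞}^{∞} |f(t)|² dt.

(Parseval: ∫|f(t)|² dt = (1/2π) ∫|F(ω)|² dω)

∫|f(t)|² dt = \frac{1}{24}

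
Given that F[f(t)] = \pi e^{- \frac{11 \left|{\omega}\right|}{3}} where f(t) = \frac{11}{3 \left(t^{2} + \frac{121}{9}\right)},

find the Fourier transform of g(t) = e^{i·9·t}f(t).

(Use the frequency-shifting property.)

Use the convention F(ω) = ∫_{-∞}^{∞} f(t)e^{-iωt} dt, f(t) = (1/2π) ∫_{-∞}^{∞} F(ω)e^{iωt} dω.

F[g](ω) = \pi e^{- \frac{11 \left|{\omega - 9}\right|}{3}}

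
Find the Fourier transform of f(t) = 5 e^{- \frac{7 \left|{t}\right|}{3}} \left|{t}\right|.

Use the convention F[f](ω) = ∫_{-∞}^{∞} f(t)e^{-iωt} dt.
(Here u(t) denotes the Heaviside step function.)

F(ω) = \frac{90 \left(49 - 9 \omega^{2}\right)}{\left(9 \omega^{2} + 49\right)^{2}}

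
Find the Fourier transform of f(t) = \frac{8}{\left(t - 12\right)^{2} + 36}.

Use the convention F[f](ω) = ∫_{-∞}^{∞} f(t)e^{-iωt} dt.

F(ω) = \frac{4 \pi e^{- 12 i \omega - 6 \left|{\omega}\right|}}{3}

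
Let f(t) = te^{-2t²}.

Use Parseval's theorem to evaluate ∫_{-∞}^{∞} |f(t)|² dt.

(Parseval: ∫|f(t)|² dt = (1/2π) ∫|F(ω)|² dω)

∫|f(t)|² dt = \frac{\sqrt{\pi}}{16}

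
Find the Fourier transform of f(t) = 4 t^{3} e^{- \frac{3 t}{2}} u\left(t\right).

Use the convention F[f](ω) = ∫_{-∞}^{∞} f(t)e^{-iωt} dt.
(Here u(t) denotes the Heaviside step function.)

F(ω) = \frac{384}{\left(2 i \omega + 3\right)^{4}}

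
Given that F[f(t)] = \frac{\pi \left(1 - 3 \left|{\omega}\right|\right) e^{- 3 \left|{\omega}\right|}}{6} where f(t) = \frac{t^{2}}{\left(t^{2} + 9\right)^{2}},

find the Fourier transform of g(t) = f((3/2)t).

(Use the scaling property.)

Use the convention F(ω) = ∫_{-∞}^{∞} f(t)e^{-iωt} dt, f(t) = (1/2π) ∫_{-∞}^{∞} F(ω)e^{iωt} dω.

F[g](ω) = \frac{\pi \left(1 - 2 \left|{\omega}\right|\right) e^{- 2 \left|{\omega}\right|}}{9}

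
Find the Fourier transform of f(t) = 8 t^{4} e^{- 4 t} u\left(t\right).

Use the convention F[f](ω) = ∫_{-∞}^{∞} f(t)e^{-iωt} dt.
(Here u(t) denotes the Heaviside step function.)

F(ω) = \frac{192}{\left(i \omega + 4\right)^{5}}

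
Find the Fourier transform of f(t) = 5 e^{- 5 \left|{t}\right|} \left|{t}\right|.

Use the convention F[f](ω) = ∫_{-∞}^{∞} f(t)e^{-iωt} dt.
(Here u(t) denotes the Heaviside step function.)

F(ω) = \frac{10 \left(25 - \omega^{2}\right)}{\left(\omega^{2} + 25\right)^{2}}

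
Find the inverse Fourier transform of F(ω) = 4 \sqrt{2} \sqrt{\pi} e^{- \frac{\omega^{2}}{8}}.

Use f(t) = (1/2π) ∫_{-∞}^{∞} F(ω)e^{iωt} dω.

f(t) = 8 e^{- 2 t^{2}}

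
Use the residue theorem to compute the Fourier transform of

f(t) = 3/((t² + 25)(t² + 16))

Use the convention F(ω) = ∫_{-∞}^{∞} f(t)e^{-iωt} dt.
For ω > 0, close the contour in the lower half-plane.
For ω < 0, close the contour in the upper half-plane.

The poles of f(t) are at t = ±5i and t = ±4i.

Let g(z) = f(z)e^{-iωz}; for large |z| the factor e^{-iωz} decays in the lower half-plane when ω > 0 and in the upper half-plane when ω < 0.

Case ω > 0 (lower half-plane, clockwise contour ⇒ F(ω) = -2πi·ΣRes):
  Res_{z = - 5 i} g(z) = - \frac{i e^{- 5 \omega}}{30}
  Res_{z = - 4 i} g(z) = \frac{i e^{- 4 \omega}}{24}
  F(ω) = -2πi·ΣRes = \frac{\pi \left(5 e^{\omega} - 4\right) e^{- 5 \omega}}{60}

Case ω < 0 (upper half-plane, counterclockwise contour ⇒ F(ω) = +2πi·ΣRes):
  Res_{z = 5 i} g(z) = \frac{i e^{5 \omega}}{30}
  Res_{z = 4 i} g(z) = - \frac{i e^{4 \omega}}{24}
  F(ω) = 2πi·ΣRes = \frac{\pi \left(5 - 4 e^{\omega}\right) e^{4 \omega}}{60}

Both cases combine into a single formula in |ω|:

F(ω) = \frac{\pi \left(5 e^{\left|{\omega}\right|} - 4\right) e^{- 5 \left|{\omega}\right|}}{60}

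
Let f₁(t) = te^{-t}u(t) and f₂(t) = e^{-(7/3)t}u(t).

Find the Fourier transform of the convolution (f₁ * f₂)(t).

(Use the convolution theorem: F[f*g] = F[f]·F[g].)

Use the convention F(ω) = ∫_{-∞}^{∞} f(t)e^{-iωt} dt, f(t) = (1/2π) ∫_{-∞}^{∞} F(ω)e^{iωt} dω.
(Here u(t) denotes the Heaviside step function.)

F[f₁*f₂](ω) = \frac{3}{\left(i \omega + 1\right)^{2} \left(3 i \omega + 7\right)}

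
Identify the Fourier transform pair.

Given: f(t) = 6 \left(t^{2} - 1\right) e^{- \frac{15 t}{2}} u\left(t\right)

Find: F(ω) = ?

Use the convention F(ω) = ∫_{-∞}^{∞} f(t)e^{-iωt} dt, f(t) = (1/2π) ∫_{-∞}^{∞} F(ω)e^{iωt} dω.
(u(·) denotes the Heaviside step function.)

F(ω) = \frac{12 \left(16 i \omega - \left(2 i \omega + 15\right)^{3} + 120\right)}{\left(2 i \omega + 15\right)^{4}}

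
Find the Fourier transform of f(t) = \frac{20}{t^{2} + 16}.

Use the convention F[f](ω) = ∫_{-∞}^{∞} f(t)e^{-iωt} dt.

F(ω) = 5 \pi e^{- 4 \left|{\omega}\right|}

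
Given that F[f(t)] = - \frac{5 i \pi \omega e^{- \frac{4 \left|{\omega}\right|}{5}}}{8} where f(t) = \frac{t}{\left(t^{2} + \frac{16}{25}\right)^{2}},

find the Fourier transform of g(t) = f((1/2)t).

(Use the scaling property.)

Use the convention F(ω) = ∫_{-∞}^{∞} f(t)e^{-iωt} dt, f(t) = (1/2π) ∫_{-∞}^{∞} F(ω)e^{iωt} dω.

F[g](ω) = - \frac{5 i \pi \omega e^{- \frac{8 \left|{\omega}\right|}{5}}}{2}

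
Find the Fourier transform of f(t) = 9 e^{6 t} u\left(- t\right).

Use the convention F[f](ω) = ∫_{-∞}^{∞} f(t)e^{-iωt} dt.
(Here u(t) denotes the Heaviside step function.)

F(ω) = - \frac{9}{i \omega - 6}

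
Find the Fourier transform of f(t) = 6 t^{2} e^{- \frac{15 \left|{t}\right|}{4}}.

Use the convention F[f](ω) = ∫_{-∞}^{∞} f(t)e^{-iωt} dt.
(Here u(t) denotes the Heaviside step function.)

F(ω) = \frac{69120 \left(75 - 16 \omega^{2}\right)}{\left(16 \omega^{2} + 225\right)^{3}}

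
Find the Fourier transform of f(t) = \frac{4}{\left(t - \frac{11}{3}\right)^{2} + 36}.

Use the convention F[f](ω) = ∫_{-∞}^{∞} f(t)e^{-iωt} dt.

F(ω) = \frac{2 \pi e^{- \frac{11 i \omega}{3} - 6 \left|{\omega}\right|}}{3}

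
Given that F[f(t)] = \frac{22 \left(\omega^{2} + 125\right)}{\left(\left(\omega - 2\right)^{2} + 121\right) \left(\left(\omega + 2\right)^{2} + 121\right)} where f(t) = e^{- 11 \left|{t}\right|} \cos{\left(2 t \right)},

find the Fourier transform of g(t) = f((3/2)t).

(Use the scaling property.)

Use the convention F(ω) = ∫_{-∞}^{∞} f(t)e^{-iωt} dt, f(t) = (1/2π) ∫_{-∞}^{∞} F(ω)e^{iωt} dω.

F[g](ω) = \frac{132 \left(4 \omega^{2} + 1125\right)}{16 \omega^{4} + 8424 \omega^{2} + 1265625}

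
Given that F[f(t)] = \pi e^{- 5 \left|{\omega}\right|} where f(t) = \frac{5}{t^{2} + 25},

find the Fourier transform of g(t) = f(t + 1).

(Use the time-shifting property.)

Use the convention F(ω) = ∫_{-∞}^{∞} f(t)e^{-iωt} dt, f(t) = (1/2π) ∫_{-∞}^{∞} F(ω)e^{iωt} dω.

F[g](ω) = \pi e^{i \omega - 5 \left|{\omega}\right|}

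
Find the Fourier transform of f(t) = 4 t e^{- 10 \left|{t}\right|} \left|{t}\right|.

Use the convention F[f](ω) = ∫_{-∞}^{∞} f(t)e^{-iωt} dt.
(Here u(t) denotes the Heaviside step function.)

F(ω) = \frac{16 i \omega \left(\omega^{2} - 300\right)}{\left(\omega^{2} + 100\right)^{3}}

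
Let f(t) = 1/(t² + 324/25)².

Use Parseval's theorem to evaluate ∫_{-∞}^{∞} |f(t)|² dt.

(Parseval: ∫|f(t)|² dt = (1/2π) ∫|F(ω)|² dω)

∫|f(t)|² dt = \frac{390625 \pi}{9795520512}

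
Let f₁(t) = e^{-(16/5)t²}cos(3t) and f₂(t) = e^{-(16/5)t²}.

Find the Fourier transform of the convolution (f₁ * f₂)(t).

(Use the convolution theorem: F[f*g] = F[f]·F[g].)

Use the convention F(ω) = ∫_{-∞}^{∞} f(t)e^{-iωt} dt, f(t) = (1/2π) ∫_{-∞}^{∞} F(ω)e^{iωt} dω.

F[f₁*f₂](ω) = \frac{5 \pi \left(e^{\frac{15 \omega}{16}} + 1\right) e^{- \frac{5 \omega^{2}}{32} - \frac{15 \omega}{32} - \frac{45}{64}}}{32}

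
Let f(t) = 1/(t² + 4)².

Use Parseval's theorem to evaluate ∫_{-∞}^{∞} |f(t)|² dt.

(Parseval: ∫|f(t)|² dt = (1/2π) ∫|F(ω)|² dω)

∫|f(t)|² dt = \frac{5 \pi}{2048}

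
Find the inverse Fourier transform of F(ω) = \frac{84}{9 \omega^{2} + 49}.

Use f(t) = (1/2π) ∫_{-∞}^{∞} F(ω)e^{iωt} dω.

f(t) = 2 e^{- \frac{7 \left|{t}\right|}{3}}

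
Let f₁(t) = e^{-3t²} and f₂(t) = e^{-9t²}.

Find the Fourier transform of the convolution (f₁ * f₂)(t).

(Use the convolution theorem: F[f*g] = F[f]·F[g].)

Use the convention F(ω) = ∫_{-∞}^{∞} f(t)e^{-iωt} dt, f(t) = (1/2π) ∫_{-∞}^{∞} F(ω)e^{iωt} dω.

F[f₁*f₂](ω) = \frac{\sqrt{3} \pi e^{- \frac{\omega^{2}}{9}}}{9}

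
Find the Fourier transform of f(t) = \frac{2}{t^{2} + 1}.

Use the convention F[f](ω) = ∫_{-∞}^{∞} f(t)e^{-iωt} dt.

F(ω) = 2 \pi e^{- \left|{\omega}\right|}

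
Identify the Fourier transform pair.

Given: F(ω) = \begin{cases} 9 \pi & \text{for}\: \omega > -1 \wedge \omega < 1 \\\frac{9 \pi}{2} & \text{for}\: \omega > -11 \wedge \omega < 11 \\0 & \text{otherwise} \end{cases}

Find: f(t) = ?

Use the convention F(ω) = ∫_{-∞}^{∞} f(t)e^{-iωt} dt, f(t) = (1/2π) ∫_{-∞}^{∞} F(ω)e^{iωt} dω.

f(t) = \frac{9 \sin{\left(6 t \right)} \cos{\left(5 t \right)}}{t}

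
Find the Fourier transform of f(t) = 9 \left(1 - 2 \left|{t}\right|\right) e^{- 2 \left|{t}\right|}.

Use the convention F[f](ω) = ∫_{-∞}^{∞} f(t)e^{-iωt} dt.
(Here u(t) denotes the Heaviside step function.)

F(ω) = \frac{72 \omega^{2}}{\left(\omega^{2} + 4\right)^{2}}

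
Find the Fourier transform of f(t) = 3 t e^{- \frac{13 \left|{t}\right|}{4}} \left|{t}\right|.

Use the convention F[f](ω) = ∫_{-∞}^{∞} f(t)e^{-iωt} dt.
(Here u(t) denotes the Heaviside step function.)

F(ω) = \frac{3072 i \omega \left(16 \omega^{2} - 507\right)}{\left(16 \omega^{2} + 169\right)^{3}}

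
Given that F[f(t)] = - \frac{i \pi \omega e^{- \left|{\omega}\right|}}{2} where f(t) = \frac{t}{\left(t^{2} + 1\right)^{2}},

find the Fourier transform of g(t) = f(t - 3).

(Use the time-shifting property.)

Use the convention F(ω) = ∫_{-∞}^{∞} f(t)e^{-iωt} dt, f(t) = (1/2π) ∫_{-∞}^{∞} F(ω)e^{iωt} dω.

F[g](ω) = - \frac{i \pi \omega e^{- 3 i \omega - \left|{\omega}\right|}}{2}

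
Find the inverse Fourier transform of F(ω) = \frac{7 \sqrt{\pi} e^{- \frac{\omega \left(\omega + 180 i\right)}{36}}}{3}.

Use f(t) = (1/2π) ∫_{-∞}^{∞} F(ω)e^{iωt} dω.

f(t) = 7 e^{- 9 \left(t - 5\right)^{2}}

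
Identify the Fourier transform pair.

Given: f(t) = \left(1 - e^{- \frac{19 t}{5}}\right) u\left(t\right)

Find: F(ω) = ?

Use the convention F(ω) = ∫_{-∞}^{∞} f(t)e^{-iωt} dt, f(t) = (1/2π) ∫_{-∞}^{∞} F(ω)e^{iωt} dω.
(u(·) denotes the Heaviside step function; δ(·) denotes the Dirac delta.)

F(ω) = \pi \delta\left(\omega\right) - \frac{19 i}{5 \omega \left(i \omega + \frac{19}{5}\right)}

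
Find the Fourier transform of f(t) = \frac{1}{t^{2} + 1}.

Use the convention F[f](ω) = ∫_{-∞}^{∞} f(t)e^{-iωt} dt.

F(ω) = \pi e^{- \left|{\omega}\right|}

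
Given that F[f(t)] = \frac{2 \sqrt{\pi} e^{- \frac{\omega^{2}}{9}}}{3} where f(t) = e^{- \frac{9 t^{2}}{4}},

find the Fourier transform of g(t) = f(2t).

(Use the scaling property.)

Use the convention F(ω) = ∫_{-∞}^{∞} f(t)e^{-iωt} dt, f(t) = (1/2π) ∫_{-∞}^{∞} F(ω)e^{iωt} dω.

F[g](ω) = \frac{\sqrt{\pi} e^{- \frac{\omega^{2}}{36}}}{3}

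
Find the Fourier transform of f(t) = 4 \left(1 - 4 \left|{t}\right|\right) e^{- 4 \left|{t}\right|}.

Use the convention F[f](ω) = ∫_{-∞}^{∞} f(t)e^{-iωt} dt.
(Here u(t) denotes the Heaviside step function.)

F(ω) = \frac{64 \omega^{2}}{\left(\omega^{2} + 16\right)^{2}}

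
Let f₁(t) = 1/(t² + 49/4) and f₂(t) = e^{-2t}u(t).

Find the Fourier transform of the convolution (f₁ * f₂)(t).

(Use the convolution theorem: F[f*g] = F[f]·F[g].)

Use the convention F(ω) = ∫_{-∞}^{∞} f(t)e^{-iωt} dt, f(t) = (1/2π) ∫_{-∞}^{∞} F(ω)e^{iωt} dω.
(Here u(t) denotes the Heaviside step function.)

F[f₁*f₂](ω) = \frac{2 \pi e^{- \frac{7 \left|{\omega}\right|}{2}}}{7 \left(i \omega + 2\right)}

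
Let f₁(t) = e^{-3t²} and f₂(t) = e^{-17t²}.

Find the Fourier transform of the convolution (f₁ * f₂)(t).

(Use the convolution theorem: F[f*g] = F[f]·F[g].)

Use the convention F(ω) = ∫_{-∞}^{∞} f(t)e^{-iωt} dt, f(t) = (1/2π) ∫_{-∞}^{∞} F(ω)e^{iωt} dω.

F[f₁*f₂](ω) = \frac{\sqrt{51} \pi e^{- \frac{5 \omega^{2}}{51}}}{51}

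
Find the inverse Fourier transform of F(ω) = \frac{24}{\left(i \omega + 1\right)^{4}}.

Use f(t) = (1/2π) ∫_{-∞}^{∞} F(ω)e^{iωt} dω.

f(t) = 4 t^{3} e^{- t} u\left(t\right)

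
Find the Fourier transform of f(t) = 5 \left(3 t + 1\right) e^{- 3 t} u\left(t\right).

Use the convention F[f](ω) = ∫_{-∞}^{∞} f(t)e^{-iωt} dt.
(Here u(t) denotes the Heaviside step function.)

F(ω) = \frac{5 \left(- i \omega - 6\right)}{\omega^{2} - 6 i \omega - 9}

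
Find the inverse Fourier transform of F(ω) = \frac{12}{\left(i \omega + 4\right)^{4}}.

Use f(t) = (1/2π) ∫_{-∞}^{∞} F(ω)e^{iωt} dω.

f(t) = 2 t^{3} e^{- 4 t} u\left(t\right)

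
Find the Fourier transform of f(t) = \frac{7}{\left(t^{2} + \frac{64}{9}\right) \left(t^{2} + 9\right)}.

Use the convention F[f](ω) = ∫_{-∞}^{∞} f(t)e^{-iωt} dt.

F(ω) = - \frac{21 \pi e^{- 3 \left|{\omega}\right|}}{17} + \frac{189 \pi e^{- \frac{8 \left|{\omega}\right|}{3}}}{136}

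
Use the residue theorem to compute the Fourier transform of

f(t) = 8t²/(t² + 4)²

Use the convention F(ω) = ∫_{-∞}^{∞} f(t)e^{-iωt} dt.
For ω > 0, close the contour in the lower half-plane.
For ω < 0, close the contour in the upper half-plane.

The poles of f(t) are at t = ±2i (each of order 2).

Let g(z) = f(z)e^{-iωz}; for large |z| the factor e^{-iωz} decays in the lower half-plane when ω > 0 and in the upper half-plane when ω < 0.

Case ω > 0 (lower half-plane, clockwise contour ⇒ F(ω) = -2πi·ΣRes):
  Res_{z = - 2 i} g(z) = i \left(1 - 2 \omega\right) e^{- 2 \omega} (pole of order 2)
  F(ω) = -2πi·ΣRes = 2 \pi \left(1 - 2 \omega\right) e^{- 2 \omega}

Case ω < 0 (upper half-plane, counterclockwise contour ⇒ F(ω) = +2πi·ΣRes):
  Res_{z = 2 i} g(z) = i \left(- 2 \omega - 1\right) e^{2 \omega} (pole of order 2)
  F(ω) = 2πi·ΣRes = 2 \pi \left(2 \omega + 1\right) e^{2 \omega}

Both cases combine into a single formula in |ω|:

F(ω) = 2 \pi \left(1 - 2 \left|{\omega}\right|\right) e^{- 2 \left|{\omega}\right|}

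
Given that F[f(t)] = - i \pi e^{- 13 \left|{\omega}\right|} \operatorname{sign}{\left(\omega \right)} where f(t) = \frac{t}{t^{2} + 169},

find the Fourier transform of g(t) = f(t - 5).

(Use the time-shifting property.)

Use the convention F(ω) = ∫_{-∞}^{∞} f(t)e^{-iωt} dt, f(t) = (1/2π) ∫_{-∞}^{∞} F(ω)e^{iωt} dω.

F[g](ω) = - i \pi e^{- 5 i \omega} e^{- 13 \left|{\omega}\right|} \operatorname{sign}{\left(\omega \right)}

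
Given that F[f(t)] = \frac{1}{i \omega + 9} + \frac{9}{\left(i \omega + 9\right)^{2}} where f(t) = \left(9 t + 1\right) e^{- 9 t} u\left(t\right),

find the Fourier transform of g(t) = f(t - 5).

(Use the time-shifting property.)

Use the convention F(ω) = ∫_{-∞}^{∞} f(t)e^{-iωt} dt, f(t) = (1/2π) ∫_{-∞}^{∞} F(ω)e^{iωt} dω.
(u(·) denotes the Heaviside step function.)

F[g](ω) = \frac{\left(- i \omega - 18\right) e^{- 5 i \omega}}{\omega^{2} - 18 i \omega - 81}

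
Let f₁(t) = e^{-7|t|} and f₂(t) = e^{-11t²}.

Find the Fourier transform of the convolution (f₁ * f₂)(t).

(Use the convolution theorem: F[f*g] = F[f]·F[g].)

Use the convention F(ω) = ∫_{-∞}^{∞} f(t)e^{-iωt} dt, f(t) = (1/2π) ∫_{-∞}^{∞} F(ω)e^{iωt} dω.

F[f₁*f₂](ω) = \frac{14 \sqrt{11} \sqrt{\pi} e^{- \frac{\omega^{2}}{44}}}{11 \left(\omega^{2} + 49\right)}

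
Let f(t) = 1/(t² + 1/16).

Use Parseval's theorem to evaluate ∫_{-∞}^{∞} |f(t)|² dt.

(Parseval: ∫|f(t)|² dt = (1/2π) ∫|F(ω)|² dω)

∫|f(t)|² dt = 32 \pi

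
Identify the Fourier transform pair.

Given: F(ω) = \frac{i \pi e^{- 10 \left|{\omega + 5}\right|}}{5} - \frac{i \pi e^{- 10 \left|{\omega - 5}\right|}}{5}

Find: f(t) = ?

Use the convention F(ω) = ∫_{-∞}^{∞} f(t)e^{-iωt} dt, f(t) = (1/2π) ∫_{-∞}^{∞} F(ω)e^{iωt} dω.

f(t) = \frac{4 \sin{\left(5 t \right)}}{t^{2} + 100}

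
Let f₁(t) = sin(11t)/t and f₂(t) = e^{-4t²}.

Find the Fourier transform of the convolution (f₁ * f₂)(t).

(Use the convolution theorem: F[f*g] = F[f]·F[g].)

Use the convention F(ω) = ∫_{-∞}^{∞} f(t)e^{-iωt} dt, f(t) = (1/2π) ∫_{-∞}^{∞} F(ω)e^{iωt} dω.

F[f₁*f₂](ω) = \begin{cases} \frac{\pi^{\frac{3}{2}} e^{- \frac{\omega^{2}}{16}}}{2} & \text{for}\: \omega > -11 \wedge \omega < 11 \\0 & \text{otherwise} \end{cases}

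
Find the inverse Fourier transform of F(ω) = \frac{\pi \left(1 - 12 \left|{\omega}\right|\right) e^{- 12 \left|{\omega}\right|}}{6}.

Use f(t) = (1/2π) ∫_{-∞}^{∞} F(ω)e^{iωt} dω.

f(t) = \frac{4 t^{2}}{\left(t^{2} + 144\right)^{2}}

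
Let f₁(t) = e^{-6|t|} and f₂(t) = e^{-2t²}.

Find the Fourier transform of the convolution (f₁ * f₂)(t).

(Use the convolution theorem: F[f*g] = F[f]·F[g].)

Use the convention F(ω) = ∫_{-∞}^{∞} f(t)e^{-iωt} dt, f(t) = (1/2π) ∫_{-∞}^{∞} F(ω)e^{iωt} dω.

F[f₁*f₂](ω) = \frac{6 \sqrt{2} \sqrt{\pi} e^{- \frac{\omega^{2}}{8}}}{\omega^{2} + 36}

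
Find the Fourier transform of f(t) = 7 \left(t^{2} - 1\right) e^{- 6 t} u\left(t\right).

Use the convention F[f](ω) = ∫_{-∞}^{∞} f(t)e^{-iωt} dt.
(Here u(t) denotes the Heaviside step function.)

F(ω) = \frac{7 \left(2 i \omega - \left(i \omega + 6\right)^{3} + 12\right)}{\left(i \omega + 6\right)^{4}}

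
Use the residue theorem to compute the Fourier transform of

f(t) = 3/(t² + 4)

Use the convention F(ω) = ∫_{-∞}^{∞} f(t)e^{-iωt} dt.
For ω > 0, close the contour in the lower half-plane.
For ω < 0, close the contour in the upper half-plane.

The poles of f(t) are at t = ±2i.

Let g(z) = f(z)e^{-iωz}; for large |z| the factor e^{-iωz} decays in the lower half-plane when ω > 0 and in the upper half-plane when ω < 0.

Case ω > 0 (lower half-plane, clockwise contour ⇒ F(ω) = -2πi·ΣRes):
  Res_{z = - 2 i} g(z) = \frac{3 i e^{- 2 \omega}}{4}
  F(ω) = -2πi·ΣRes = \frac{3 \pi e^{- 2 \omega}}{2}

Case ω < 0 (upper half-plane, counterclockwise contour ⇒ F(ω) = +2πi·ΣRes):
  Res_{z = 2 i} g(z) = - \frac{3 i e^{2 \omega}}{4}
  F(ω) = 2πi·ΣRes = \frac{3 \pi e^{2 \omega}}{2}

Both cases combine into a single formula in |ω|:

F(ω) = \frac{3 \pi e^{- 2 \left|{\omega}\right|}}{2}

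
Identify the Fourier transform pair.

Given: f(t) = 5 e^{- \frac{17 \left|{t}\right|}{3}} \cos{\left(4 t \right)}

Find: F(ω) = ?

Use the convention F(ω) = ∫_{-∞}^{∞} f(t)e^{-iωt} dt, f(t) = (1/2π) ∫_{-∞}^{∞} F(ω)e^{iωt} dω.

F(ω) = \frac{510 \left(9 \omega^{2} + 433\right)}{81 \omega^{4} + 2610 \omega^{2} + 187489}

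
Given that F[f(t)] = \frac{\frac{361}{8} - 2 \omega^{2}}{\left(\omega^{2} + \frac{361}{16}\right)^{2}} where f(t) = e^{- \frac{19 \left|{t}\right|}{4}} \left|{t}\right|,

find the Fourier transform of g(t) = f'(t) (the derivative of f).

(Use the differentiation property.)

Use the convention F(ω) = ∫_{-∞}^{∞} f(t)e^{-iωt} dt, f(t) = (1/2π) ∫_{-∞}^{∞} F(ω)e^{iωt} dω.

F[g](ω) = - \frac{32 i \omega \left(16 \omega^{2} - 361\right)}{\left(16 \omega^{2} + 361\right)^{2}}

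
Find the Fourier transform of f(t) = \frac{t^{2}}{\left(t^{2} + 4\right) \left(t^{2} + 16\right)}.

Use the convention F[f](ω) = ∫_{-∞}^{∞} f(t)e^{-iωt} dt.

F(ω) = \frac{\pi \left(2 - e^{2 \left|{\omega}\right|}\right) e^{- 4 \left|{\omega}\right|}}{6}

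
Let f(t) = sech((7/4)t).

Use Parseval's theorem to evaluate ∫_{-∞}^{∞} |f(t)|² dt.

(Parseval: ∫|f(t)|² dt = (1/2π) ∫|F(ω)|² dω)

∫|f(t)|² dt = \frac{8}{7}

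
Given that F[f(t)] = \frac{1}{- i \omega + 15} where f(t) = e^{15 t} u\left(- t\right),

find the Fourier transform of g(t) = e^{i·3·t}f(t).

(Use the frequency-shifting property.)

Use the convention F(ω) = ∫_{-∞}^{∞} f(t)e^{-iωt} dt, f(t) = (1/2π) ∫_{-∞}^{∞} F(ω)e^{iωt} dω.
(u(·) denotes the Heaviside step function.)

F[g](ω) = \frac{i}{\omega - 3 + 15 i}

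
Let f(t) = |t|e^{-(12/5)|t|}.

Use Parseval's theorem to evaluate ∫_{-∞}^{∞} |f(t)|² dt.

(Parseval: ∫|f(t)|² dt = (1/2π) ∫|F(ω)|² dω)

∫|f(t)|² dt = \frac{125}{3456}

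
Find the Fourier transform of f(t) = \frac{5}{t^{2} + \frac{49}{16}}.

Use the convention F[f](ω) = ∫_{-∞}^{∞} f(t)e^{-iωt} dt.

F(ω) = \frac{20 \pi e^{- \frac{7 \left|{\omega}\right|}{4}}}{7}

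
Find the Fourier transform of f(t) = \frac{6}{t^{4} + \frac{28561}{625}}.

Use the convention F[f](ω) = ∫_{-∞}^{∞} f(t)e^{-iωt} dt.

F(ω) = \frac{750 \pi e^{- \frac{13 \sqrt{2} \left|{\omega}\right|}{10}} \sin{\left(\frac{13 \sqrt{2} \left|{\omega}\right|}{10} + \frac{\pi}{4} \right)}}{2197}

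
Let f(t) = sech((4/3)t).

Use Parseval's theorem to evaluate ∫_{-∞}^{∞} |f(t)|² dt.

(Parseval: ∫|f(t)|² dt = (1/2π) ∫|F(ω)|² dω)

∫|f(t)|² dt = \frac{3}{2}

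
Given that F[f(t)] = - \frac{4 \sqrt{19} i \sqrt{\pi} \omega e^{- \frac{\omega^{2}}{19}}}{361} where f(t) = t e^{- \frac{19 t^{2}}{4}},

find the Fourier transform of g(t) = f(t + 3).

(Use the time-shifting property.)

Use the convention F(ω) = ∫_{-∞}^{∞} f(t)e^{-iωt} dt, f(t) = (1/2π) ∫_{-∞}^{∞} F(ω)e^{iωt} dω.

F[g](ω) = - \frac{4 \sqrt{19} i \sqrt{\pi} \omega e^{- \frac{\omega \left(\omega - 57 i\right)}{19}}}{361}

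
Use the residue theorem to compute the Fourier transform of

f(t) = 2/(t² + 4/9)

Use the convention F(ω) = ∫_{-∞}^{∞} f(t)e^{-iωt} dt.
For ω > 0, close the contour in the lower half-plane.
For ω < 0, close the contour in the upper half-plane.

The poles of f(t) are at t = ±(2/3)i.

Let g(z) = f(z)e^{-iωz}; for large |z| the factor e^{-iωz} decays in the lower half-plane when ω > 0 and in the upper half-plane when ω < 0.

Case ω > 0 (lower half-plane, clockwise contour ⇒ F(ω) = -2πi·ΣRes):
  Res_{z = - \frac{2 i}{3}} g(z) = \frac{3 i e^{- \frac{2 \omega}{3}}}{2}
  F(ω) = -2πi·ΣRes = 3 \pi e^{- \frac{2 \omega}{3}}

Case ω < 0 (upper half-plane, counterclockwise contour ⇒ F(ω) = +2πi·ΣRes):
  Res_{z = \frac{2 i}{3}} g(z) = - \frac{3 i e^{\frac{2 \omega}{3}}}{2}
  F(ω) = 2πi·ΣRes = 3 \pi e^{\frac{2 \omega}{3}}

Both cases combine into a single formula in |ω|:

F(ω) = 3 \pi e^{- \frac{2 \left|{\omega}\right|}{3}}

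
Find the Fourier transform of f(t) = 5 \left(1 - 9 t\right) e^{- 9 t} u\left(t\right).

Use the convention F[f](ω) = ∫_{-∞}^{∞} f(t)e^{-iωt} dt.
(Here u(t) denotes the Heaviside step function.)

F(ω) = \frac{5 i \omega}{- \omega^{2} + 18 i \omega + 81}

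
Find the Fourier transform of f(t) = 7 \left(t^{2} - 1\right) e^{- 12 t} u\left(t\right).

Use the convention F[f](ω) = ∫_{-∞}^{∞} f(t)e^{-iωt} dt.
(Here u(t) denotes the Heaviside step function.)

F(ω) = \frac{7 \left(2 i \omega - \left(i \omega + 12\right)^{3} + 24\right)}{\left(i \omega + 12\right)^{4}}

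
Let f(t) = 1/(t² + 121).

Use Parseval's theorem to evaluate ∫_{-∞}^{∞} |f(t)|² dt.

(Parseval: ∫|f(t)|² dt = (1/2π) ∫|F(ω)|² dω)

∫|f(t)|² dt = \frac{\pi}{2662}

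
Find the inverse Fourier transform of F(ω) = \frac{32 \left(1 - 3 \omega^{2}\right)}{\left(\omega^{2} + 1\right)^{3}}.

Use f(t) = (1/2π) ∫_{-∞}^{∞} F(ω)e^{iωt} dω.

f(t) = 8 t^{2} e^{- \left|{t}\right|}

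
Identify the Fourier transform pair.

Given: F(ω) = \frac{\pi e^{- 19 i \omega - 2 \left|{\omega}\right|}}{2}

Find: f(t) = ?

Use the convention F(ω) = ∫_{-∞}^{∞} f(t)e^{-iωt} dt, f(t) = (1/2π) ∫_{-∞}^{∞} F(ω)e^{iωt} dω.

f(t) = \frac{1}{\left(t - 19\right)^{2} + 4}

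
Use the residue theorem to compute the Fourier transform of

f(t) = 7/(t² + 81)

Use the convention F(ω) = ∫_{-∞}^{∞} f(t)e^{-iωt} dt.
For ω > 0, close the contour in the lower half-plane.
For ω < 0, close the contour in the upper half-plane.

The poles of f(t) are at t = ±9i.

Let g(z) = f(z)e^{-iωz}; for large |z| the factor e^{-iωz} decays in the lower half-plane when ω > 0 and in the upper half-plane when ω < 0.

Case ω > 0 (lower half-plane, clockwise contour ⇒ F(ω) = -2πi·ΣRes):
  Res_{z = - 9 i} g(z) = \frac{7 i e^{- 9 \omega}}{18}
  F(ω) = -2πi·ΣRes = \frac{7 \pi e^{- 9 \omega}}{9}

Case ω < 0 (upper half-plane, counterclockwise contour ⇒ F(ω) = +2πi·ΣRes):
  Res_{z = 9 i} g(z) = - \frac{7 i e^{9 \omega}}{18}
  F(ω) = 2πi·ΣRes = \frac{7 \pi e^{9 \omega}}{9}

Both cases combine into a single formula in |ω|:

F(ω) = \frac{7 \pi e^{- 9 \left|{\omega}\right|}}{9}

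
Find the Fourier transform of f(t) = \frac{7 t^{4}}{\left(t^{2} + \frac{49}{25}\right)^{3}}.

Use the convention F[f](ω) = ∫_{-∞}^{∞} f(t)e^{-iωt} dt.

F(ω) = \frac{\pi \left(49 \omega^{2} - 175 \left|{\omega}\right| + 75\right) e^{- \frac{7 \left|{\omega}\right|}{5}}}{40}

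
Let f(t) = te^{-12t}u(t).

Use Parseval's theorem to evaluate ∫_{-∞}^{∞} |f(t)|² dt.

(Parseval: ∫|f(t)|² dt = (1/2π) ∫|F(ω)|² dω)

∫|f(t)|² dt = \frac{1}{6912}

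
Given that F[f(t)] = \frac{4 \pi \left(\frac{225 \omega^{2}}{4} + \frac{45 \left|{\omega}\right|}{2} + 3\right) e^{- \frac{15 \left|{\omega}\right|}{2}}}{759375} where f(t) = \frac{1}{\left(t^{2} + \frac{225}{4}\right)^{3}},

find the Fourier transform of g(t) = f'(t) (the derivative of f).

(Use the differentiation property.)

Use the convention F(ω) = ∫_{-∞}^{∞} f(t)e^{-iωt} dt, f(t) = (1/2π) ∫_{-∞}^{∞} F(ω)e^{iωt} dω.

F[g](ω) = \frac{i \pi \omega \left(75 \omega^{2} + 30 \left|{\omega}\right| + 4\right) e^{- \frac{15 \left|{\omega}\right|}{2}}}{253125}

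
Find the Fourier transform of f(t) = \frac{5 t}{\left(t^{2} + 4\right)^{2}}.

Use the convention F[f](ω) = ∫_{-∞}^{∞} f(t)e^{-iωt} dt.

F(ω) = - \frac{5 i \pi \omega e^{- 2 \left|{\omega}\right|}}{4}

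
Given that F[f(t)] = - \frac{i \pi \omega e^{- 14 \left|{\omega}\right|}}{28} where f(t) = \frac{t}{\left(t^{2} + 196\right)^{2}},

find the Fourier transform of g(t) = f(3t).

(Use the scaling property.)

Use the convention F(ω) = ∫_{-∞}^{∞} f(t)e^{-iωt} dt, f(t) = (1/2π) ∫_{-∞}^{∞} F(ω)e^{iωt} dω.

F[g](ω) = - \frac{i \pi \omega e^{- \frac{14 \left|{\omega}\right|}{3}}}{252}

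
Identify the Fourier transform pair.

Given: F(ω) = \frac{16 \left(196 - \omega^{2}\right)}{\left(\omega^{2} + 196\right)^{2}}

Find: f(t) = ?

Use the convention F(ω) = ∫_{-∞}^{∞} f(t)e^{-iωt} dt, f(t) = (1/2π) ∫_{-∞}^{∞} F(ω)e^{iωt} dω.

f(t) = 8 e^{- 14 \left|{t}\right|} \left|{t}\right|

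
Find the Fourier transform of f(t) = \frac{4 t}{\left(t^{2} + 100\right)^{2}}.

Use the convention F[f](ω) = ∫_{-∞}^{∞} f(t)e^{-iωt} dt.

F(ω) = - \frac{i \pi \omega e^{- 10 \left|{\omega}\right|}}{5}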